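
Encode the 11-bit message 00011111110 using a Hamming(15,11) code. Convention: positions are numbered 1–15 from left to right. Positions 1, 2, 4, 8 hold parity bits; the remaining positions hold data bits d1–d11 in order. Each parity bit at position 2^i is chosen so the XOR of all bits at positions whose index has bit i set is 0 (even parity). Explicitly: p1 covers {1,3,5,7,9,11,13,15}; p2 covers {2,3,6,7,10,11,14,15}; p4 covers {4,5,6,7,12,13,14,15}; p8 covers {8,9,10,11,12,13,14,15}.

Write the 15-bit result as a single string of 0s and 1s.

000000101111110

Place data at non-parity positions: p1 p2 0 p4 0 0 1 p8 1 1 1 1 1 1 0
p1 (pos 1,3,5,7,9,11,13,15): XOR of data positions = 0⊕0⊕1⊕1⊕1⊕1⊕0 = 0
p2 (pos 2,3,6,7,10,11,14,15): XOR of data positions = 0⊕0⊕1⊕1⊕1⊕1⊕0 = 0
p4 (pos 4,5,6,7,12,13,14,15): XOR of data positions = 0⊕0⊕1⊕1⊕1⊕1⊕0 = 0
p8 (pos 8,9,10,11,12,13,14,15): XOR of data positions = 1⊕1⊕1⊕1⊕1⊕1⊕0 = 0
Codeword: 000000101111110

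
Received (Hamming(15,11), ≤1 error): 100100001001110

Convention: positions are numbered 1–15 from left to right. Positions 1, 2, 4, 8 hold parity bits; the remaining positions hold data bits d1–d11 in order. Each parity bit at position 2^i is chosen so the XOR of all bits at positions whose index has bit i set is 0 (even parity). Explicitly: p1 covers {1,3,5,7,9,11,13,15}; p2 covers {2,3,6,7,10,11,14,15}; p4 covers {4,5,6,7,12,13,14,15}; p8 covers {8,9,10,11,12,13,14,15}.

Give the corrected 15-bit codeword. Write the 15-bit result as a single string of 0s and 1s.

101100001001110

s1 (pos 1,3,5,7,9,11,13,15): 1⊕0⊕0⊕0⊕1⊕0⊕1⊕0 = 1
s2 (pos 2,3,6,7,10,11,14,15): 0⊕0⊕0⊕0⊕0⊕0⊕1⊕0 = 1
s4 (pos 4,5,6,7,12,13,14,15): 1⊕0⊕0⊕0⊕1⊕1⊕1⊕0 = 0
s8 (pos 8,9,10,11,12,13,14,15): 0⊕1⊕0⊕0⊕1⊕1⊕1⊕0 = 0
Syndrome s8…s1 = 0011 → error at position 3.
Flip position 3: 100100001001110 → 101100001001110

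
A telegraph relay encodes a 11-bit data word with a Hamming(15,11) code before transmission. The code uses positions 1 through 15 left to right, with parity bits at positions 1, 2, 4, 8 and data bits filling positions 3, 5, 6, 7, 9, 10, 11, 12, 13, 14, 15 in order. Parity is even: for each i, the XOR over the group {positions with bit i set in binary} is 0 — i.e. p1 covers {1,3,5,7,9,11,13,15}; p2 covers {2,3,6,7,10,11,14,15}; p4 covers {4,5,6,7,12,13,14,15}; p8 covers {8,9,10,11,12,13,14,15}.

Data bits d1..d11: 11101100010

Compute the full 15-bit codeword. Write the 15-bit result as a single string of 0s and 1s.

Place data at non-parity positions: p1 p2 1 p4 1 1 0 p8 1 1 0 0 0 1 0
p1 (pos 1,3,5,7,9,11,13,15): XOR of data positions = 1⊕1⊕0⊕1⊕0⊕0⊕0 = 1
p2 (pos 2,3,6,7,10,11,14,15): XOR of data positions = 1⊕1⊕0⊕1⊕0⊕1⊕0 = 0
p4 (pos 4,5,6,7,12,13,14,15): XOR of data positions = 1⊕1⊕0⊕0⊕0⊕1⊕0 = 1
p8 (pos 8,9,10,11,12,13,14,15): XOR of data positions = 1⊕1⊕0⊕0⊕0⊕1⊕0 = 1
Codeword: 101111011100010

101111011100010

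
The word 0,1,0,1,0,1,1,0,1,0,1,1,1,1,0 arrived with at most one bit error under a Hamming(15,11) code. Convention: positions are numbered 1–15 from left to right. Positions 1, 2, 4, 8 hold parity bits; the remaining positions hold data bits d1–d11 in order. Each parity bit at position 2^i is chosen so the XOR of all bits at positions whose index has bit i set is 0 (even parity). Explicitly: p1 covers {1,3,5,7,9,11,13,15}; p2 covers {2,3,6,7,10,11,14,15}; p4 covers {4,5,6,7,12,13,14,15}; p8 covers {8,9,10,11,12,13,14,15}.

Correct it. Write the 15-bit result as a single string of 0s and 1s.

s1 (pos 1,3,5,7,9,11,13,15): 0⊕0⊕0⊕1⊕1⊕1⊕1⊕0 = 0
s2 (pos 2,3,6,7,10,11,14,15): 1⊕0⊕1⊕1⊕0⊕1⊕1⊕0 = 1
s4 (pos 4,5,6,7,12,13,14,15): 1⊕0⊕1⊕1⊕1⊕1⊕1⊕0 = 0
s8 (pos 8,9,10,11,12,13,14,15): 0⊕1⊕0⊕1⊕1⊕1⊕1⊕0 = 1
Syndrome s8…s1 = 1010 → error at position 10.
Flip position 10: 010101101011110 → 010101101111110

010101101111110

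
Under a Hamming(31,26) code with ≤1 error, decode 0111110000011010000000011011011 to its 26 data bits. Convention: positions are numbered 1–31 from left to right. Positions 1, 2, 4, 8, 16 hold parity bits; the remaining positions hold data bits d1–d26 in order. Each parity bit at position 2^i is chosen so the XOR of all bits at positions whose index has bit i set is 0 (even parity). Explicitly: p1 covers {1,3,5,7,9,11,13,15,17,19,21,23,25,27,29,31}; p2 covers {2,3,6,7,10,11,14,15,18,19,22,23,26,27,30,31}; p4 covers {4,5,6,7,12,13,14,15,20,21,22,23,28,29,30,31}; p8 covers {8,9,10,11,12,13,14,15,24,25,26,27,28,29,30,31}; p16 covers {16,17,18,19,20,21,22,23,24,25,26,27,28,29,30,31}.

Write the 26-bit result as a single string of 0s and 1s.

11100001100000000011011011

s1 (pos 1,3,5,7,9,11,13,15,17,19,21,23,25,27,29,31): 0⊕1⊕1⊕0⊕0⊕0⊕1⊕1⊕0⊕0⊕0⊕0⊕1⊕1⊕0⊕1 = 1
s2 (pos 2,3,6,7,10,11,14,15,18,19,22,23,26,27,30,31): 1⊕1⊕1⊕0⊕0⊕0⊕0⊕1⊕0⊕0⊕0⊕0⊕0⊕1⊕1⊕1 = 1
s4 (pos 4,5,6,7,12,13,14,15,20,21,22,23,28,29,30,31): 1⊕1⊕1⊕0⊕1⊕1⊕0⊕1⊕0⊕0⊕0⊕0⊕1⊕0⊕1⊕1 = 1
s8 (pos 8,9,10,11,12,13,14,15,24,25,26,27,28,29,30,31): 0⊕0⊕0⊕0⊕1⊕1⊕0⊕1⊕1⊕1⊕0⊕1⊕1⊕0⊕1⊕1 = 1
s16 (pos 16,17,18,19,20,21,22,23,24,25,26,27,28,29,30,31): 0⊕0⊕0⊕0⊕0⊕0⊕0⊕0⊕1⊕1⊕0⊕1⊕1⊕0⊕1⊕1 = 0
Syndrome s16…s1 = 01111 → error at position 15.
Flip position 15: 0111110000011010000000011011011 → 0111110000011000000000011011011
Read data bits from positions 3,5,6,7,9,10,11,12,13,14,15,17,18,19,20,21,22,23,24,25,26,27,28,29,30,31: 11100001100000000011011011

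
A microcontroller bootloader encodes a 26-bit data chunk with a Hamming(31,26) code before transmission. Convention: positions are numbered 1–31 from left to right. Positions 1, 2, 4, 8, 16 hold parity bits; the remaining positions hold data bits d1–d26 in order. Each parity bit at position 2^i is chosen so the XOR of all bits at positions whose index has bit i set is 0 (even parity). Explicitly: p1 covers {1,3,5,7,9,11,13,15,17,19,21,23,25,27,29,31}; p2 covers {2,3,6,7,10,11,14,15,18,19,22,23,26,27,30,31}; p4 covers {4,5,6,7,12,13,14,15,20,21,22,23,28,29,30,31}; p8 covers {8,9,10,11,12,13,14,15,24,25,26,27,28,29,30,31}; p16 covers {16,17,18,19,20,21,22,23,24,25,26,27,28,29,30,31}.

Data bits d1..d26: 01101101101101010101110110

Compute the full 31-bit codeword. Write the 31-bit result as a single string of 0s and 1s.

1001110011011011101010101110110

Place data at non-parity positions: p1 p2 0 p4 1 1 0 p8 1 1 0 1 1 0 1 p16 1 0 1 0 1 0 1 0 1 1 1 0 1 1 0
p1 (pos 1,3,5,7,9,11,13,15,17,19,21,23,25,27,29,31): XOR of data positions = 0⊕1⊕0⊕1⊕0⊕1⊕1⊕1⊕1⊕1⊕1⊕1⊕1⊕1⊕0 = 1
p2 (pos 2,3,6,7,10,11,14,15,18,19,22,23,26,27,30,31): XOR of data positions = 0⊕1⊕0⊕1⊕0⊕0⊕1⊕0⊕1⊕0⊕1⊕1⊕1⊕1⊕0 = 0
p4 (pos 4,5,6,7,12,13,14,15,20,21,22,23,28,29,30,31): XOR of data positions = 1⊕1⊕0⊕1⊕1⊕0⊕1⊕0⊕1⊕0⊕1⊕0⊕1⊕1⊕0 = 1
p8 (pos 8,9,10,11,12,13,14,15,24,25,26,27,28,29,30,31): XOR of data positions = 1⊕1⊕0⊕1⊕1⊕0⊕1⊕0⊕1⊕1⊕1⊕0⊕1⊕1⊕0 = 0
p16 (pos 16,17,18,19,20,21,22,23,24,25,26,27,28,29,30,31): XOR of data positions = 1⊕0⊕1⊕0⊕1⊕0⊕1⊕0⊕1⊕1⊕1⊕0⊕1⊕1⊕0 = 1
Codeword: 1001110011011011101010101110110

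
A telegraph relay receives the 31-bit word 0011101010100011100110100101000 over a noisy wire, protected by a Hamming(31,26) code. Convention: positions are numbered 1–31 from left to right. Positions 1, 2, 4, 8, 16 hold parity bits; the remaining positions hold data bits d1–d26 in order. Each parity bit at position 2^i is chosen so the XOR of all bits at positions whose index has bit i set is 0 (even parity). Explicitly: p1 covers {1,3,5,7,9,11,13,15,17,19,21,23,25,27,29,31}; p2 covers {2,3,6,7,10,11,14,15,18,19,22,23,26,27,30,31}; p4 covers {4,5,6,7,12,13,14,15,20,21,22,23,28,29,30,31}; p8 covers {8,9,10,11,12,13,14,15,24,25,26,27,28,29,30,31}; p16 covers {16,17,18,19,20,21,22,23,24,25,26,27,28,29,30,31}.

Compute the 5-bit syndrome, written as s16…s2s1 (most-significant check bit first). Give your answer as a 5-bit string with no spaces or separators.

s1 (pos 1,3,5,7,9,11,13,15,17,19,21,23,25,27,29,31): 0⊕1⊕1⊕1⊕1⊕1⊕0⊕1⊕1⊕0⊕1⊕1⊕0⊕0⊕0⊕0 = 1
s2 (pos 2,3,6,7,10,11,14,15,18,19,22,23,26,27,30,31): 0⊕1⊕0⊕1⊕0⊕1⊕0⊕1⊕0⊕0⊕0⊕1⊕1⊕0⊕0⊕0 = 0
s4 (pos 4,5,6,7,12,13,14,15,20,21,22,23,28,29,30,31): 1⊕1⊕0⊕1⊕0⊕0⊕0⊕1⊕1⊕1⊕0⊕1⊕1⊕0⊕0⊕0 = 0
s8 (pos 8,9,10,11,12,13,14,15,24,25,26,27,28,29,30,31): 0⊕1⊕0⊕1⊕0⊕0⊕0⊕1⊕0⊕0⊕1⊕0⊕1⊕0⊕0⊕0 = 1
s16 (pos 16,17,18,19,20,21,22,23,24,25,26,27,28,29,30,31): 1⊕1⊕0⊕0⊕1⊕1⊕0⊕1⊕0⊕0⊕1⊕0⊕1⊕0⊕0⊕0 = 1
Syndrome s16…s1 = 11001 → error at position 25.

11001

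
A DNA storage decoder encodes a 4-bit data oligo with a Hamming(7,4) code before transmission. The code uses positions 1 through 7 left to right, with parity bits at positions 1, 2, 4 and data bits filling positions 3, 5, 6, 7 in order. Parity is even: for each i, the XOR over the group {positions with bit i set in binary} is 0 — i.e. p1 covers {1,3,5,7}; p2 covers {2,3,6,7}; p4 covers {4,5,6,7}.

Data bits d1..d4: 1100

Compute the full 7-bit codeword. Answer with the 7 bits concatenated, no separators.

Place data at non-parity positions: p1 p2 1 p4 1 0 0
p1 (pos 1,3,5,7): XOR of data positions = 1⊕1⊕0 = 0
p2 (pos 2,3,6,7): XOR of data positions = 1⊕0⊕0 = 1
p4 (pos 4,5,6,7): XOR of data positions = 1⊕0⊕0 = 1
Codeword: 0111100

0111100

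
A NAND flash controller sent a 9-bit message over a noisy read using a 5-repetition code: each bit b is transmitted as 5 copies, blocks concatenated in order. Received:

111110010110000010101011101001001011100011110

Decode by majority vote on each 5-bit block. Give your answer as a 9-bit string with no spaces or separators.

100010001

Block 1 (11111): 5 ones → 1
Block 2 (00101): 2 ones → 0
Block 3 (10000): 1 one → 0
Block 4 (01010): 2 ones → 0
Block 5 (10111): 4 ones → 1
Block 6 (01001): 2 ones → 0
Block 7 (00101): 2 ones → 0
Block 8 (11000): 2 ones → 0
Block 9 (11110): 4 ones → 1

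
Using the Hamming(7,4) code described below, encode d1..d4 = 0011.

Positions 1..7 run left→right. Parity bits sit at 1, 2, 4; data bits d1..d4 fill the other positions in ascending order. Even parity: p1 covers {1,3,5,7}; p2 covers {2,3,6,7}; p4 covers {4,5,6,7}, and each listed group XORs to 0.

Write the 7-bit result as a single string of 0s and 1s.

1000011

Place data at non-parity positions: p1 p2 0 p4 0 1 1
p1 (pos 1,3,5,7): XOR of data positions = 0⊕0⊕1 = 1
p2 (pos 2,3,6,7): XOR of data positions = 0⊕1⊕1 = 0
p4 (pos 4,5,6,7): XOR of data positions = 0⊕1⊕1 = 0
Codeword: 1000011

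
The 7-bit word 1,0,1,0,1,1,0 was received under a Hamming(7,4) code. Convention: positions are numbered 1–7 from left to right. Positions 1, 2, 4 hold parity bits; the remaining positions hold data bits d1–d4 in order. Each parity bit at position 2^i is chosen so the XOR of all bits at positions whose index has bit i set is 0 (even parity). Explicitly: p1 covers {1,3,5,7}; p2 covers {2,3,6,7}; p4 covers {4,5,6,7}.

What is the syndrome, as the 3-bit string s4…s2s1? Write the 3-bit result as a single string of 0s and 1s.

001

s1 (pos 1,3,5,7): 1⊕1⊕1⊕0 = 1
s2 (pos 2,3,6,7): 0⊕1⊕1⊕0 = 0
s4 (pos 4,5,6,7): 0⊕1⊕1⊕0 = 0
Syndrome s4…s1 = 001 → error at position 1.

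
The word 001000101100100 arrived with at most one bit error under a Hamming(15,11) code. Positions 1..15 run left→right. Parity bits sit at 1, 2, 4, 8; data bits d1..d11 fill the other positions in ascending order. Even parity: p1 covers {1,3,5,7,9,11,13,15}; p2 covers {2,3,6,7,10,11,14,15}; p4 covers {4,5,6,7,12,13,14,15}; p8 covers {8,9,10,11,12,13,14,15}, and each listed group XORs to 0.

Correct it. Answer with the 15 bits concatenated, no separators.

s1 (pos 1,3,5,7,9,11,13,15): 0⊕1⊕0⊕1⊕1⊕0⊕1⊕0 = 0
s2 (pos 2,3,6,7,10,11,14,15): 0⊕1⊕0⊕1⊕1⊕0⊕0⊕0 = 1
s4 (pos 4,5,6,7,12,13,14,15): 0⊕0⊕0⊕1⊕0⊕1⊕0⊕0 = 0
s8 (pos 8,9,10,11,12,13,14,15): 0⊕1⊕1⊕0⊕0⊕1⊕0⊕0 = 1
Syndrome s8…s1 = 1010 → error at position 10.
Flip position 10: 001000101100100 → 001000101000100

001000101000100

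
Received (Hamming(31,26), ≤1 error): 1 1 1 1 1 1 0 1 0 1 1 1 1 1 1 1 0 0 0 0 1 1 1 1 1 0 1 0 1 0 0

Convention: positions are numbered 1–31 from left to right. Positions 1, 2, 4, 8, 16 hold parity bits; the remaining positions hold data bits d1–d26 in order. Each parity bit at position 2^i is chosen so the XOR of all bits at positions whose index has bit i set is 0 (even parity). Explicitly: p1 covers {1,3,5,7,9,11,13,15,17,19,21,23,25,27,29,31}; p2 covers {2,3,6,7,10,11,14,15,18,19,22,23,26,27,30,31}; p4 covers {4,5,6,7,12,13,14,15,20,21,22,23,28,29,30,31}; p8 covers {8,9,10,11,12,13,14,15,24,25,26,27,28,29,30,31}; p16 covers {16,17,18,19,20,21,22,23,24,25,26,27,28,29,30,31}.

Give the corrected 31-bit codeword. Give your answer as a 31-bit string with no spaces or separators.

s1 (pos 1,3,5,7,9,11,13,15,17,19,21,23,25,27,29,31): 1⊕1⊕1⊕0⊕0⊕1⊕1⊕1⊕0⊕0⊕1⊕1⊕1⊕1⊕1⊕0 = 1
s2 (pos 2,3,6,7,10,11,14,15,18,19,22,23,26,27,30,31): 1⊕1⊕1⊕0⊕1⊕1⊕1⊕1⊕0⊕0⊕1⊕1⊕0⊕1⊕0⊕0 = 0
s4 (pos 4,5,6,7,12,13,14,15,20,21,22,23,28,29,30,31): 1⊕1⊕1⊕0⊕1⊕1⊕1⊕1⊕0⊕1⊕1⊕1⊕0⊕1⊕0⊕0 = 1
s8 (pos 8,9,10,11,12,13,14,15,24,25,26,27,28,29,30,31): 1⊕0⊕1⊕1⊕1⊕1⊕1⊕1⊕1⊕1⊕0⊕1⊕0⊕1⊕0⊕0 = 1
s16 (pos 16,17,18,19,20,21,22,23,24,25,26,27,28,29,30,31): 1⊕0⊕0⊕0⊕0⊕1⊕1⊕1⊕1⊕1⊕0⊕1⊕0⊕1⊕0⊕0 = 0
Syndrome s16…s1 = 01101 → error at position 13.
Flip position 13: 1111110101111111000011111010100 → 1111110101110111000011111010100

1111110101110111000011111010100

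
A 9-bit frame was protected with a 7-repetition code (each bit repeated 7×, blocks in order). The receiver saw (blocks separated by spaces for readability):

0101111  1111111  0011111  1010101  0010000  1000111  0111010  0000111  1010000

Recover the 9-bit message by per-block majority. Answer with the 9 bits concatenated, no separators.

111101100

Block 1 (0101111): 5 ones → 1
Block 2 (1111111): 7 ones → 1
Block 3 (0011111): 5 ones → 1
Block 4 (1010101): 4 ones → 1
Block 5 (0010000): 1 one → 0
Block 6 (1000111): 4 ones → 1
Block 7 (0111010): 4 ones → 1
Block 8 (0000111): 3 ones → 0
Block 9 (1010000): 2 ones → 0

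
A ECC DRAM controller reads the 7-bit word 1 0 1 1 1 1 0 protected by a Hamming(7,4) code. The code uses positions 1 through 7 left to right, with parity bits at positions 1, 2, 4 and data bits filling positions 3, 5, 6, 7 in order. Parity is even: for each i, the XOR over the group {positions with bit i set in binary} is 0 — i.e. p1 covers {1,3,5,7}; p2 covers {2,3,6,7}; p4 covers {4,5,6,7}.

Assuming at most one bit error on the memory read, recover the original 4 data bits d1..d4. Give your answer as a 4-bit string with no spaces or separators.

1010

s1 (pos 1,3,5,7): 1⊕1⊕1⊕0 = 1
s2 (pos 2,3,6,7): 0⊕1⊕1⊕0 = 0
s4 (pos 4,5,6,7): 1⊕1⊕1⊕0 = 1
Syndrome s4…s1 = 101 → error at position 5.
Flip position 5: 1011110 → 1011010
Read data bits from positions 3,5,6,7: 1010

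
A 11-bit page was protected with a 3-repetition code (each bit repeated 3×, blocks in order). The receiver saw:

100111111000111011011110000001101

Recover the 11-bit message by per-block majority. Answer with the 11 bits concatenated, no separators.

Block 1 (100): 1 one → 0
Block 2 (111): 3 ones → 1
Block 3 (111): 3 ones → 1
Block 4 (000): 0 ones → 0
Block 5 (111): 3 ones → 1
Block 6 (011): 2 ones → 1
Block 7 (011): 2 ones → 1
Block 8 (110): 2 ones → 1
Block 9 (000): 0 ones → 0
Block 10 (001): 1 one → 0
Block 11 (101): 2 ones → 1

01101111001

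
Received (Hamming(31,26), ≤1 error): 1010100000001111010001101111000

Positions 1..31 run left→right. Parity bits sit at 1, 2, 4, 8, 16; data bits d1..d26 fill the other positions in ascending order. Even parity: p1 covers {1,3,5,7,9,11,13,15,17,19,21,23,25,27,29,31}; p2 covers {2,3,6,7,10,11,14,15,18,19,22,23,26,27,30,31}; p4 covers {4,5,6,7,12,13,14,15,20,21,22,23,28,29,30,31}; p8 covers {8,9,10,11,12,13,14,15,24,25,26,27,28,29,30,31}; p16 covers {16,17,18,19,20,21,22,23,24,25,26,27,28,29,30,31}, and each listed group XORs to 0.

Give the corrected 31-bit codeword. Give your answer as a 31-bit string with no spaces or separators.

1010100000011111010001101111000

s1 (pos 1,3,5,7,9,11,13,15,17,19,21,23,25,27,29,31): 1⊕1⊕1⊕0⊕0⊕0⊕1⊕1⊕0⊕0⊕0⊕1⊕1⊕1⊕0⊕0 = 0
s2 (pos 2,3,6,7,10,11,14,15,18,19,22,23,26,27,30,31): 0⊕1⊕0⊕0⊕0⊕0⊕1⊕1⊕1⊕0⊕1⊕1⊕1⊕1⊕0⊕0 = 0
s4 (pos 4,5,6,7,12,13,14,15,20,21,22,23,28,29,30,31): 0⊕1⊕0⊕0⊕0⊕1⊕1⊕1⊕0⊕0⊕1⊕1⊕1⊕0⊕0⊕0 = 1
s8 (pos 8,9,10,11,12,13,14,15,24,25,26,27,28,29,30,31): 0⊕0⊕0⊕0⊕0⊕1⊕1⊕1⊕0⊕1⊕1⊕1⊕1⊕0⊕0⊕0 = 1
s16 (pos 16,17,18,19,20,21,22,23,24,25,26,27,28,29,30,31): 1⊕0⊕1⊕0⊕0⊕0⊕1⊕1⊕0⊕1⊕1⊕1⊕1⊕0⊕0⊕0 = 0
Syndrome s16…s1 = 01100 → error at position 12.
Flip position 12: 1010100000001111010001101111000 → 1010100000011111010001101111000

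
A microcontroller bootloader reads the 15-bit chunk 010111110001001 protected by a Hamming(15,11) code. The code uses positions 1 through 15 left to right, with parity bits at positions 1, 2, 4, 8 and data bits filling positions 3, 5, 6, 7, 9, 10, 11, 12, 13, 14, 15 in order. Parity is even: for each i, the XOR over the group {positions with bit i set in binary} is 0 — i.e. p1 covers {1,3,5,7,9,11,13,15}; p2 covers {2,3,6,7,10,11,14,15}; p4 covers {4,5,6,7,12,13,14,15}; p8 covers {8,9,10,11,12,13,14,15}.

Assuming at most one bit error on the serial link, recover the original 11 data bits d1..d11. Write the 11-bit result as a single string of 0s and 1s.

01111001001

s1 (pos 1,3,5,7,9,11,13,15): 0⊕0⊕1⊕1⊕0⊕0⊕0⊕1 = 1
s2 (pos 2,3,6,7,10,11,14,15): 1⊕0⊕1⊕1⊕0⊕0⊕0⊕1 = 0
s4 (pos 4,5,6,7,12,13,14,15): 1⊕1⊕1⊕1⊕1⊕0⊕0⊕1 = 0
s8 (pos 8,9,10,11,12,13,14,15): 1⊕0⊕0⊕0⊕1⊕0⊕0⊕1 = 1
Syndrome s8…s1 = 1001 → error at position 9.
Flip position 9: 010111110001001 → 010111111001001
Read data bits from positions 3,5,6,7,9,10,11,12,13,14,15: 01111001001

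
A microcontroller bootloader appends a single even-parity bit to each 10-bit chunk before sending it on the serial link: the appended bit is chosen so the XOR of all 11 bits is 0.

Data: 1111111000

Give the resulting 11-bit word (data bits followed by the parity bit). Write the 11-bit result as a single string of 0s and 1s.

XOR of the 10 data bits: 1⊕1⊕1⊕1⊕1⊕1⊕1⊕0⊕0⊕0 = 1
Parity bit = 1 (so all 11 bits XOR to 0).

11111110001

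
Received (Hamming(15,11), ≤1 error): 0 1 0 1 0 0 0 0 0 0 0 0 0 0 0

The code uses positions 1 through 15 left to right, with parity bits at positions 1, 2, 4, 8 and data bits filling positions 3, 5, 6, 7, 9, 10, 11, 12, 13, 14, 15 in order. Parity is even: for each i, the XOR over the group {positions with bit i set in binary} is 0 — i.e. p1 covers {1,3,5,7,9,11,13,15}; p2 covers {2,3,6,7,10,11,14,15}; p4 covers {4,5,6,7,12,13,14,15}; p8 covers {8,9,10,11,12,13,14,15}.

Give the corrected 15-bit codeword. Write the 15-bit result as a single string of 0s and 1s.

010101000000000

s1 (pos 1,3,5,7,9,11,13,15): 0⊕0⊕0⊕0⊕0⊕0⊕0⊕0 = 0
s2 (pos 2,3,6,7,10,11,14,15): 1⊕0⊕0⊕0⊕0⊕0⊕0⊕0 = 1
s4 (pos 4,5,6,7,12,13,14,15): 1⊕0⊕0⊕0⊕0⊕0⊕0⊕0 = 1
s8 (pos 8,9,10,11,12,13,14,15): 0⊕0⊕0⊕0⊕0⊕0⊕0⊕0 = 0
Syndrome s8…s1 = 0110 → error at position 6.
Flip position 6: 010100000000000 → 010101000000000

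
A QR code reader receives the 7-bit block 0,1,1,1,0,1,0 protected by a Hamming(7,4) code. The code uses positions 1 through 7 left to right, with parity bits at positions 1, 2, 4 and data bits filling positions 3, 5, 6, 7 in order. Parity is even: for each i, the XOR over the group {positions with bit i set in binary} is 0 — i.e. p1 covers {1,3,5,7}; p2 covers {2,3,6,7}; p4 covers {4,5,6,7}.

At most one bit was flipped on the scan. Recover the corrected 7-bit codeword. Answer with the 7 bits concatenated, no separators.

s1 (pos 1,3,5,7): 0⊕1⊕0⊕0 = 1
s2 (pos 2,3,6,7): 1⊕1⊕1⊕0 = 1
s4 (pos 4,5,6,7): 1⊕0⊕1⊕0 = 0
Syndrome s4…s1 = 011 → error at position 3.
Flip position 3: 0111010 → 0101010

0101010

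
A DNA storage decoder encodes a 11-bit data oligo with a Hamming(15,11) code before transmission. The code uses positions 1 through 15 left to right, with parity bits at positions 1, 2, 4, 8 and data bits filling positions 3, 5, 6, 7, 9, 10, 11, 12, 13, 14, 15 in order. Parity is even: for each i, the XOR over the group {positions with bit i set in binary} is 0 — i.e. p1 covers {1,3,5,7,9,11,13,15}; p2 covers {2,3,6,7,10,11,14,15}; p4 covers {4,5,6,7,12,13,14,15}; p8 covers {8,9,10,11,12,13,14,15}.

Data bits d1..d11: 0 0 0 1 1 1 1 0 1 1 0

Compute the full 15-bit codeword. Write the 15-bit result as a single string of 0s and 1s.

000100111110110

Place data at non-parity positions: p1 p2 0 p4 0 0 1 p8 1 1 1 0 1 1 0
p1 (pos 1,3,5,7,9,11,13,15): XOR of data positions = 0⊕0⊕1⊕1⊕1⊕1⊕0 = 0
p2 (pos 2,3,6,7,10,11,14,15): XOR of data positions = 0⊕0⊕1⊕1⊕1⊕1⊕0 = 0
p4 (pos 4,5,6,7,12,13,14,15): XOR of data positions = 0⊕0⊕1⊕0⊕1⊕1⊕0 = 1
p8 (pos 8,9,10,11,12,13,14,15): XOR of data positions = 1⊕1⊕1⊕0⊕1⊕1⊕0 = 1
Codeword: 000100111110110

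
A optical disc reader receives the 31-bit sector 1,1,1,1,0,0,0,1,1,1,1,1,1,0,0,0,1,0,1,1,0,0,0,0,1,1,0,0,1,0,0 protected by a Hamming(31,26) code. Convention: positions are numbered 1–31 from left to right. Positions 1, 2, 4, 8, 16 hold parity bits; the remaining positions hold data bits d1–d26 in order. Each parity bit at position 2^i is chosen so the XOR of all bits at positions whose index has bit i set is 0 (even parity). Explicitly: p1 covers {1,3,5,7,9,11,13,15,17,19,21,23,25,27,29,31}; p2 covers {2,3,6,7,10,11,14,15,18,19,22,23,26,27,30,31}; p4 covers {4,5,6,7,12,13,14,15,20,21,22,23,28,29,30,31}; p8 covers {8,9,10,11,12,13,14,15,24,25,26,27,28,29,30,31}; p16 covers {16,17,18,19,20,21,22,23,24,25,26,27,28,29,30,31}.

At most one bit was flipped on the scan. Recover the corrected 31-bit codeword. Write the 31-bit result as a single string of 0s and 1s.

s1 (pos 1,3,5,7,9,11,13,15,17,19,21,23,25,27,29,31): 1⊕1⊕0⊕0⊕1⊕1⊕1⊕0⊕1⊕1⊕0⊕0⊕1⊕0⊕1⊕0 = 1
s2 (pos 2,3,6,7,10,11,14,15,18,19,22,23,26,27,30,31): 1⊕1⊕0⊕0⊕1⊕1⊕0⊕0⊕0⊕1⊕0⊕0⊕1⊕0⊕0⊕0 = 0
s4 (pos 4,5,6,7,12,13,14,15,20,21,22,23,28,29,30,31): 1⊕0⊕0⊕0⊕1⊕1⊕0⊕0⊕1⊕0⊕0⊕0⊕0⊕1⊕0⊕0 = 1
s8 (pos 8,9,10,11,12,13,14,15,24,25,26,27,28,29,30,31): 1⊕1⊕1⊕1⊕1⊕1⊕0⊕0⊕0⊕1⊕1⊕0⊕0⊕1⊕0⊕0 = 1
s16 (pos 16,17,18,19,20,21,22,23,24,25,26,27,28,29,30,31): 0⊕1⊕0⊕1⊕1⊕0⊕0⊕0⊕0⊕1⊕1⊕0⊕0⊕1⊕0⊕0 = 0
Syndrome s16…s1 = 01101 → error at position 13.
Flip position 13: 1111000111111000101100001100100 → 1111000111110000101100001100100

1111000111110000101100001100100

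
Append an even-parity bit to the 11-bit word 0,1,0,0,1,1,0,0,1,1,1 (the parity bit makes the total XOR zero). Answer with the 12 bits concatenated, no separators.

XOR of the 11 data bits: 0⊕1⊕0⊕0⊕1⊕1⊕0⊕0⊕1⊕1⊕1 = 0
Parity bit = 0 (so all 12 bits XOR to 0).

010011001110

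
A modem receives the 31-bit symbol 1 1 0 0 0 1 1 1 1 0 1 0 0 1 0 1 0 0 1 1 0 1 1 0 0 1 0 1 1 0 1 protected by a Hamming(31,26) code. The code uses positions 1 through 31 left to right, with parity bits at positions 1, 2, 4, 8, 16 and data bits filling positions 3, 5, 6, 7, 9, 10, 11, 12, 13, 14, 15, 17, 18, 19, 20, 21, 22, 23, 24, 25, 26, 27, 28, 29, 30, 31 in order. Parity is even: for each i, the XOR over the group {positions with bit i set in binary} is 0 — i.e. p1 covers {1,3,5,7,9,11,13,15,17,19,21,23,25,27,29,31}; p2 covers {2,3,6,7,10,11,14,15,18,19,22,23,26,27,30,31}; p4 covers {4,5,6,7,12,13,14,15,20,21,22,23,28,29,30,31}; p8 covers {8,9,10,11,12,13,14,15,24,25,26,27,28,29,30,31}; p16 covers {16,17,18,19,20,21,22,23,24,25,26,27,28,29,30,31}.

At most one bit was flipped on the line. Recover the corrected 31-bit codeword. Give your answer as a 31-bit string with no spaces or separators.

1100011110100101001001100101101

s1 (pos 1,3,5,7,9,11,13,15,17,19,21,23,25,27,29,31): 1⊕0⊕0⊕1⊕1⊕1⊕0⊕0⊕0⊕1⊕0⊕1⊕0⊕0⊕1⊕1 = 0
s2 (pos 2,3,6,7,10,11,14,15,18,19,22,23,26,27,30,31): 1⊕0⊕1⊕1⊕0⊕1⊕1⊕0⊕0⊕1⊕1⊕1⊕1⊕0⊕0⊕1 = 0
s4 (pos 4,5,6,7,12,13,14,15,20,21,22,23,28,29,30,31): 0⊕0⊕1⊕1⊕0⊕0⊕1⊕0⊕1⊕0⊕1⊕1⊕1⊕1⊕0⊕1 = 1
s8 (pos 8,9,10,11,12,13,14,15,24,25,26,27,28,29,30,31): 1⊕1⊕0⊕1⊕0⊕0⊕1⊕0⊕0⊕0⊕1⊕0⊕1⊕1⊕0⊕1 = 0
s16 (pos 16,17,18,19,20,21,22,23,24,25,26,27,28,29,30,31): 1⊕0⊕0⊕1⊕1⊕0⊕1⊕1⊕0⊕0⊕1⊕0⊕1⊕1⊕0⊕1 = 1
Syndrome s16…s1 = 10100 → error at position 20.
Flip position 20: 1100011110100101001101100101101 → 1100011110100101001001100101101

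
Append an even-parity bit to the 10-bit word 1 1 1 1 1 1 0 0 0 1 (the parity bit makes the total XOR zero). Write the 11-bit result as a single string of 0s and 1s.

11111100011

XOR of the 10 data bits: 1⊕1⊕1⊕1⊕1⊕1⊕0⊕0⊕0⊕1 = 1
Parity bit = 1 (so all 11 bits XOR to 0).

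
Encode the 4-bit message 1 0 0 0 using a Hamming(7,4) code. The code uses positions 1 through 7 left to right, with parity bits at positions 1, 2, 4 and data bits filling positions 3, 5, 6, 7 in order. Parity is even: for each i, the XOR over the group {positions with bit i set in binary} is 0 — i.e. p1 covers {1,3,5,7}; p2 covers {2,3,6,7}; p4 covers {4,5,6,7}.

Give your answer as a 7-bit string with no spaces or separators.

Place data at non-parity positions: p1 p2 1 p4 0 0 0
p1 (pos 1,3,5,7): XOR of data positions = 1⊕0⊕0 = 1
p2 (pos 2,3,6,7): XOR of data positions = 1⊕0⊕0 = 1
p4 (pos 4,5,6,7): XOR of data positions = 0⊕0⊕0 = 0
Codeword: 1110000

1110000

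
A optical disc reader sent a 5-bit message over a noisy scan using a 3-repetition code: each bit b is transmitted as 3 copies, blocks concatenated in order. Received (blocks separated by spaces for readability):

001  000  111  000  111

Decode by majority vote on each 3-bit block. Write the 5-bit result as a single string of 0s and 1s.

00101

Block 1 (001): 1 one → 0
Block 2 (000): 0 ones → 0
Block 3 (111): 3 ones → 1
Block 4 (000): 0 ones → 0
Block 5 (111): 3 ones → 1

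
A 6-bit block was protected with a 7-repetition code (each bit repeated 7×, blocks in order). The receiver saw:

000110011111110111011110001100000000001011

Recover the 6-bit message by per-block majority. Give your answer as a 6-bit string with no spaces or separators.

011100

Block 1 (0001100): 2 ones → 0
Block 2 (1111111): 7 ones → 1
Block 3 (0111011): 5 ones → 1
Block 4 (1100011): 4 ones → 1
Block 5 (0000000): 0 ones → 0
Block 6 (0001011): 3 ones → 0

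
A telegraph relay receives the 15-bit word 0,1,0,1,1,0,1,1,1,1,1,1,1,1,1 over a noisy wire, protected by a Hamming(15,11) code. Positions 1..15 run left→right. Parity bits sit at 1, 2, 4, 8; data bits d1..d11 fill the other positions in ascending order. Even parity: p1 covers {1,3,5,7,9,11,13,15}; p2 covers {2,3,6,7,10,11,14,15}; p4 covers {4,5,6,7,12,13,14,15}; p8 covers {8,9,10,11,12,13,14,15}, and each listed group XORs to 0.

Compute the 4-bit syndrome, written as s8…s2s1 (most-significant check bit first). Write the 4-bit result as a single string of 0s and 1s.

0100

s1 (pos 1,3,5,7,9,11,13,15): 0⊕0⊕1⊕1⊕1⊕1⊕1⊕1 = 0
s2 (pos 2,3,6,7,10,11,14,15): 1⊕0⊕0⊕1⊕1⊕1⊕1⊕1 = 0
s4 (pos 4,5,6,7,12,13,14,15): 1⊕1⊕0⊕1⊕1⊕1⊕1⊕1 = 1
s8 (pos 8,9,10,11,12,13,14,15): 1⊕1⊕1⊕1⊕1⊕1⊕1⊕1 = 0
Syndrome s8…s1 = 0100 → error at position 4.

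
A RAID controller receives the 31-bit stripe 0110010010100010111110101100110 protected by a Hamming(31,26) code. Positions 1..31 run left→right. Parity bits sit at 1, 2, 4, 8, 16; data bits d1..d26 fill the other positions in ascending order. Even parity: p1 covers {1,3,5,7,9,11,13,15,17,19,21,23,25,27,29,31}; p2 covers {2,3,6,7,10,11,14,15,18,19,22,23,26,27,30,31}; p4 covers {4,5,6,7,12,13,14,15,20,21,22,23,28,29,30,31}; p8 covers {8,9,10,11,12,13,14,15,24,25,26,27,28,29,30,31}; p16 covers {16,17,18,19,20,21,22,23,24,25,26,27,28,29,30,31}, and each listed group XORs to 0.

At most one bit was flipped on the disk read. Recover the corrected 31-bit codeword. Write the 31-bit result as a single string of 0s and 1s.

0110010010110010111110101100110

s1 (pos 1,3,5,7,9,11,13,15,17,19,21,23,25,27,29,31): 0⊕1⊕0⊕0⊕1⊕1⊕0⊕1⊕1⊕1⊕1⊕1⊕1⊕0⊕1⊕0 = 0
s2 (pos 2,3,6,7,10,11,14,15,18,19,22,23,26,27,30,31): 1⊕1⊕1⊕0⊕0⊕1⊕0⊕1⊕1⊕1⊕0⊕1⊕1⊕0⊕1⊕0 = 0
s4 (pos 4,5,6,7,12,13,14,15,20,21,22,23,28,29,30,31): 0⊕0⊕1⊕0⊕0⊕0⊕0⊕1⊕1⊕1⊕0⊕1⊕0⊕1⊕1⊕0 = 1
s8 (pos 8,9,10,11,12,13,14,15,24,25,26,27,28,29,30,31): 0⊕1⊕0⊕1⊕0⊕0⊕0⊕1⊕0⊕1⊕1⊕0⊕0⊕1⊕1⊕0 = 1
s16 (pos 16,17,18,19,20,21,22,23,24,25,26,27,28,29,30,31): 0⊕1⊕1⊕1⊕1⊕1⊕0⊕1⊕0⊕1⊕1⊕0⊕0⊕1⊕1⊕0 = 0
Syndrome s16…s1 = 01100 → error at position 12.
Flip position 12: 0110010010100010111110101100110 → 0110010010110010111110101100110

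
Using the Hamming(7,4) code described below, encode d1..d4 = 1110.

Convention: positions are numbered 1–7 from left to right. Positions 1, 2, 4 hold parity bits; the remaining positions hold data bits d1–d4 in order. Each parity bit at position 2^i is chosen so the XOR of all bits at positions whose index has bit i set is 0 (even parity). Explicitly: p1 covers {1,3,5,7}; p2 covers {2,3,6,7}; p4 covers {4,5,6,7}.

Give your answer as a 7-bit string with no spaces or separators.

Place data at non-parity positions: p1 p2 1 p4 1 1 0
p1 (pos 1,3,5,7): XOR of data positions = 1⊕1⊕0 = 0
p2 (pos 2,3,6,7): XOR of data positions = 1⊕1⊕0 = 0
p4 (pos 4,5,6,7): XOR of data positions = 1⊕1⊕0 = 0
Codeword: 0010110

0010110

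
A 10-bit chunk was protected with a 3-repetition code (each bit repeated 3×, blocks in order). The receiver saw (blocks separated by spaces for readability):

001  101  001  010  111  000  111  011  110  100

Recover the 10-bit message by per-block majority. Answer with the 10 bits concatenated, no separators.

Block 1 (001): 1 one → 0
Block 2 (101): 2 ones → 1
Block 3 (001): 1 one → 0
Block 4 (010): 1 one → 0
Block 5 (111): 3 ones → 1
Block 6 (000): 0 ones → 0
Block 7 (111): 3 ones → 1
Block 8 (011): 2 ones → 1
Block 9 (110): 2 ones → 1
Block 10 (100): 1 one → 0

0100101110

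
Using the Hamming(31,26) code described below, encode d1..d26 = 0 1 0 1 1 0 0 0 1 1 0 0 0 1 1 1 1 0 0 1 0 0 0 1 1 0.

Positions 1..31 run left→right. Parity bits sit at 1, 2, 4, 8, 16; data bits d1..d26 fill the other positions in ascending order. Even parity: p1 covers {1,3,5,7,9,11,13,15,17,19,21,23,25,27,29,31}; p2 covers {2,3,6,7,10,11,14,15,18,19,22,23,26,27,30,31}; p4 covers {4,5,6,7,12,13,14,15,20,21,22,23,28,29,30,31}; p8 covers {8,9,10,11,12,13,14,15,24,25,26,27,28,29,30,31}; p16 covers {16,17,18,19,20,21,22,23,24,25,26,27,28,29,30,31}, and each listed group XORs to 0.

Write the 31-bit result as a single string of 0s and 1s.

0101101010001101001111001000110

Place data at non-parity positions: p1 p2 0 p4 1 0 1 p8 1 0 0 0 1 1 0 p16 0 0 1 1 1 1 0 0 1 0 0 0 1 1 0
p1 (pos 1,3,5,7,9,11,13,15,17,19,21,23,25,27,29,31): XOR of data positions = 0⊕1⊕1⊕1⊕0⊕1⊕0⊕0⊕1⊕1⊕0⊕1⊕0⊕1⊕0 = 0
p2 (pos 2,3,6,7,10,11,14,15,18,19,22,23,26,27,30,31): XOR of data positions = 0⊕0⊕1⊕0⊕0⊕1⊕0⊕0⊕1⊕1⊕0⊕0⊕0⊕1⊕0 = 1
p4 (pos 4,5,6,7,12,13,14,15,20,21,22,23,28,29,30,31): XOR of data positions = 1⊕0⊕1⊕0⊕1⊕1⊕0⊕1⊕1⊕1⊕0⊕0⊕1⊕1⊕0 = 1
p8 (pos 8,9,10,11,12,13,14,15,24,25,26,27,28,29,30,31): XOR of data positions = 1⊕0⊕0⊕0⊕1⊕1⊕0⊕0⊕1⊕0⊕0⊕0⊕1⊕1⊕0 = 0
p16 (pos 16,17,18,19,20,21,22,23,24,25,26,27,28,29,30,31): XOR of data positions = 0⊕0⊕1⊕1⊕1⊕1⊕0⊕0⊕1⊕0⊕0⊕0⊕1⊕1⊕0 = 1
Codeword: 0101101010001101001111001000110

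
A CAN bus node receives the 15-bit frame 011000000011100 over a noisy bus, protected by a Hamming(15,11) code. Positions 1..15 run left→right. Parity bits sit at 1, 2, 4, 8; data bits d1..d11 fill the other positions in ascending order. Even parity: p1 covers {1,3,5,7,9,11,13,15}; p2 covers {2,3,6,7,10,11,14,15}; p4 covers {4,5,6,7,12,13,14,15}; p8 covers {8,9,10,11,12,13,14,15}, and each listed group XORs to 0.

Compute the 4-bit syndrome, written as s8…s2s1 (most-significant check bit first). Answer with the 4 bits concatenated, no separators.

1011

s1 (pos 1,3,5,7,9,11,13,15): 0⊕1⊕0⊕0⊕0⊕1⊕1⊕0 = 1
s2 (pos 2,3,6,7,10,11,14,15): 1⊕1⊕0⊕0⊕0⊕1⊕0⊕0 = 1
s4 (pos 4,5,6,7,12,13,14,15): 0⊕0⊕0⊕0⊕1⊕1⊕0⊕0 = 0
s8 (pos 8,9,10,11,12,13,14,15): 0⊕0⊕0⊕1⊕1⊕1⊕0⊕0 = 1
Syndrome s8…s1 = 1011 → error at position 11.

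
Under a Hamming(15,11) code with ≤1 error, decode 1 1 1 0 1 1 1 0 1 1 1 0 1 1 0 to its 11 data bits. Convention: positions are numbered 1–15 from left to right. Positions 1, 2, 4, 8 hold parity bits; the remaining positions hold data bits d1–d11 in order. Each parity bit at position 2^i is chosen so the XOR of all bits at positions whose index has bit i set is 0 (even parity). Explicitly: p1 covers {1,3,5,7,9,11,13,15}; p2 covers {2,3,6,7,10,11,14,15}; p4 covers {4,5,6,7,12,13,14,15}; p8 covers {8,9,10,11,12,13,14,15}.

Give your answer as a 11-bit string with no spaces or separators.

s1 (pos 1,3,5,7,9,11,13,15): 1⊕1⊕1⊕1⊕1⊕1⊕1⊕0 = 1
s2 (pos 2,3,6,7,10,11,14,15): 1⊕1⊕1⊕1⊕1⊕1⊕1⊕0 = 1
s4 (pos 4,5,6,7,12,13,14,15): 0⊕1⊕1⊕1⊕0⊕1⊕1⊕0 = 1
s8 (pos 8,9,10,11,12,13,14,15): 0⊕1⊕1⊕1⊕0⊕1⊕1⊕0 = 1
Syndrome s8…s1 = 1111 → error at position 15.
Flip position 15: 111011101110110 → 111011101110111
Read data bits from positions 3,5,6,7,9,10,11,12,13,14,15: 11111110111

11111110111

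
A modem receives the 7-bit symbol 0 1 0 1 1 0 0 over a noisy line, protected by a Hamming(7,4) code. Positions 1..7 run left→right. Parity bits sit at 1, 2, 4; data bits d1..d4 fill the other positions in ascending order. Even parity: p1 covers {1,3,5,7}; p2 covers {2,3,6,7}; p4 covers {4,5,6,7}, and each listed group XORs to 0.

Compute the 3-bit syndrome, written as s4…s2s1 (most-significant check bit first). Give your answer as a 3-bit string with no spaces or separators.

s1 (pos 1,3,5,7): 0⊕0⊕1⊕0 = 1
s2 (pos 2,3,6,7): 1⊕0⊕0⊕0 = 1
s4 (pos 4,5,6,7): 1⊕1⊕0⊕0 = 0
Syndrome s4…s1 = 011 → error at position 3.

011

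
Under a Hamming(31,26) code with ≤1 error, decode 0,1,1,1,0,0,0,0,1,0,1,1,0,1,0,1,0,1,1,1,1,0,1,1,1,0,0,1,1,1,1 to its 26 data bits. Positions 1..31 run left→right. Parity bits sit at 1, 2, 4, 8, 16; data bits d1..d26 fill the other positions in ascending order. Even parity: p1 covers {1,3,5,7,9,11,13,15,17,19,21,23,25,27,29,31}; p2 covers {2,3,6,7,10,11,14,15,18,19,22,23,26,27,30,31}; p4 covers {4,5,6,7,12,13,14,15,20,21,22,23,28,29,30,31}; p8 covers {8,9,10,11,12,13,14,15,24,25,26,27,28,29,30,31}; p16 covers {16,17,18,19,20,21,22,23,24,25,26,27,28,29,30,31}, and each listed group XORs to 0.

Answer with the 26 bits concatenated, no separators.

s1 (pos 1,3,5,7,9,11,13,15,17,19,21,23,25,27,29,31): 0⊕1⊕0⊕0⊕1⊕1⊕0⊕0⊕0⊕1⊕1⊕1⊕1⊕0⊕1⊕1 = 1
s2 (pos 2,3,6,7,10,11,14,15,18,19,22,23,26,27,30,31): 1⊕1⊕0⊕0⊕0⊕1⊕1⊕0⊕1⊕1⊕0⊕1⊕0⊕0⊕1⊕1 = 1
s4 (pos 4,5,6,7,12,13,14,15,20,21,22,23,28,29,30,31): 1⊕0⊕0⊕0⊕1⊕0⊕1⊕0⊕1⊕1⊕0⊕1⊕1⊕1⊕1⊕1 = 0
s8 (pos 8,9,10,11,12,13,14,15,24,25,26,27,28,29,30,31): 0⊕1⊕0⊕1⊕1⊕0⊕1⊕0⊕1⊕1⊕0⊕0⊕1⊕1⊕1⊕1 = 0
s16 (pos 16,17,18,19,20,21,22,23,24,25,26,27,28,29,30,31): 1⊕0⊕1⊕1⊕1⊕1⊕0⊕1⊕1⊕1⊕0⊕0⊕1⊕1⊕1⊕1 = 0
Syndrome s16…s1 = 00011 → error at position 3.
Flip position 3: 0111000010110101011110111001111 → 0101000010110101011110111001111
Read data bits from positions 3,5,6,7,9,10,11,12,13,14,15,17,18,19,20,21,22,23,24,25,26,27,28,29,30,31: 00001011010011110111001111

00001011010011110111001111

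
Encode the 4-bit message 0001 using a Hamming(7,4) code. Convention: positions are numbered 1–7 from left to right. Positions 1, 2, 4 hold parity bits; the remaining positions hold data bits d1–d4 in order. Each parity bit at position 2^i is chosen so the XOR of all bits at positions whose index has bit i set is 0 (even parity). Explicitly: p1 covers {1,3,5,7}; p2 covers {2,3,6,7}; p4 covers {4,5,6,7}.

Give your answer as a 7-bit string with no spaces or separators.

1101001

Place data at non-parity positions: p1 p2 0 p4 0 0 1
p1 (pos 1,3,5,7): XOR of data positions = 0⊕0⊕1 = 1
p2 (pos 2,3,6,7): XOR of data positions = 0⊕0⊕1 = 1
p4 (pos 4,5,6,7): XOR of data positions = 0⊕0⊕1 = 1
Codeword: 1101001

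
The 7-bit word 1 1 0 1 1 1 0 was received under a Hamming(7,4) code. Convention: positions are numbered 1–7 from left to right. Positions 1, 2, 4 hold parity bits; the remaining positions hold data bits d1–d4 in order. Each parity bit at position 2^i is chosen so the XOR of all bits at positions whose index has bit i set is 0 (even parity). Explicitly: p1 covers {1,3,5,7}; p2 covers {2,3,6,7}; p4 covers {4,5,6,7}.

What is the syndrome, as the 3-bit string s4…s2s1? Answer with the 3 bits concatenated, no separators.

100

s1 (pos 1,3,5,7): 1⊕0⊕1⊕0 = 0
s2 (pos 2,3,6,7): 1⊕0⊕1⊕0 = 0
s4 (pos 4,5,6,7): 1⊕1⊕1⊕0 = 1
Syndrome s4…s1 = 100 → error at position 4.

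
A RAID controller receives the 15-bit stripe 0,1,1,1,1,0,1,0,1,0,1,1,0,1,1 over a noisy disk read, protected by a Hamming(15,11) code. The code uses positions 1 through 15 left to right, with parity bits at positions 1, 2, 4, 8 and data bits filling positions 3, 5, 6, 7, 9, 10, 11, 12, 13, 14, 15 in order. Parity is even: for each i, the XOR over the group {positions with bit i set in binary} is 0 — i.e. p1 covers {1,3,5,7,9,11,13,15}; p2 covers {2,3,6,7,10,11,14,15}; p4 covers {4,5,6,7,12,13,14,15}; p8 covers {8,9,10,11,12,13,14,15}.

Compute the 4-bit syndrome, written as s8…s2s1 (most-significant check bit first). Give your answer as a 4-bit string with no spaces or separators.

1000

s1 (pos 1,3,5,7,9,11,13,15): 0⊕1⊕1⊕1⊕1⊕1⊕0⊕1 = 0
s2 (pos 2,3,6,7,10,11,14,15): 1⊕1⊕0⊕1⊕0⊕1⊕1⊕1 = 0
s4 (pos 4,5,6,7,12,13,14,15): 1⊕1⊕0⊕1⊕1⊕0⊕1⊕1 = 0
s8 (pos 8,9,10,11,12,13,14,15): 0⊕1⊕0⊕1⊕1⊕0⊕1⊕1 = 1
Syndrome s8…s1 = 1000 → error at position 8.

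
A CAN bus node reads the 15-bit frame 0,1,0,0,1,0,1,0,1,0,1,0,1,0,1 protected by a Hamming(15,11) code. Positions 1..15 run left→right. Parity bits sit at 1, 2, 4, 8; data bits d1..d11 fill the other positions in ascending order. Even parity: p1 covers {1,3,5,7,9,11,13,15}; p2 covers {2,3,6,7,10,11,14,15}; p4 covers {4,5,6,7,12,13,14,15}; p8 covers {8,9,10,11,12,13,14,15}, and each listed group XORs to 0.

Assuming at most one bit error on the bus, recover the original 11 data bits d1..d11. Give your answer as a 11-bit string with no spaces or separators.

s1 (pos 1,3,5,7,9,11,13,15): 0⊕0⊕1⊕1⊕1⊕1⊕1⊕1 = 0
s2 (pos 2,3,6,7,10,11,14,15): 1⊕0⊕0⊕1⊕0⊕1⊕0⊕1 = 0
s4 (pos 4,5,6,7,12,13,14,15): 0⊕1⊕0⊕1⊕0⊕1⊕0⊕1 = 0
s8 (pos 8,9,10,11,12,13,14,15): 0⊕1⊕0⊕1⊕0⊕1⊕0⊕1 = 0
Syndrome s8…s1 = 0000 → no error.
Read data bits from positions 3,5,6,7,9,10,11,12,13,14,15: 01011010101

01011010101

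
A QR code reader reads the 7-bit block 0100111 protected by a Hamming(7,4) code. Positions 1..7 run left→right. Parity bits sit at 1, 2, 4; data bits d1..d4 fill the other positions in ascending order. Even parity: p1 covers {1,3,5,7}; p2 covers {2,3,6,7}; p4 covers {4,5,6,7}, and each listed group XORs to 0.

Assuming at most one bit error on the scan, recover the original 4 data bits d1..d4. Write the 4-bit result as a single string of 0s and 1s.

0101

s1 (pos 1,3,5,7): 0⊕0⊕1⊕1 = 0
s2 (pos 2,3,6,7): 1⊕0⊕1⊕1 = 1
s4 (pos 4,5,6,7): 0⊕1⊕1⊕1 = 1
Syndrome s4…s1 = 110 → error at position 6.
Flip position 6: 0100111 → 0100101
Read data bits from positions 3,5,6,7: 0101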